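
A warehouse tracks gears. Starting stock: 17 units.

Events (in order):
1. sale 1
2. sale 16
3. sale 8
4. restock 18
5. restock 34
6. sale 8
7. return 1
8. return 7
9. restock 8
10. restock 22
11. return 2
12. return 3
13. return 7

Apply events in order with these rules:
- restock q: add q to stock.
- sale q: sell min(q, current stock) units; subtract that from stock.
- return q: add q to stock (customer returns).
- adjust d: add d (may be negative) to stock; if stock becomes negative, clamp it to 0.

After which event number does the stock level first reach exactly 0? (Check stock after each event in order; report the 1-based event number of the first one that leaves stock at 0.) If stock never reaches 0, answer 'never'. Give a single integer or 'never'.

Processing events:
Start: stock = 17
  Event 1 (sale 1): sell min(1,17)=1. stock: 17 - 1 = 16. total_sold = 1
  Event 2 (sale 16): sell min(16,16)=16. stock: 16 - 16 = 0. total_sold = 17
  Event 3 (sale 8): sell min(8,0)=0. stock: 0 - 0 = 0. total_sold = 17
  Event 4 (restock 18): 0 + 18 = 18
  Event 5 (restock 34): 18 + 34 = 52
  Event 6 (sale 8): sell min(8,52)=8. stock: 52 - 8 = 44. total_sold = 25
  Event 7 (return 1): 44 + 1 = 45
  Event 8 (return 7): 45 + 7 = 52
  Event 9 (restock 8): 52 + 8 = 60
  Event 10 (restock 22): 60 + 22 = 82
  Event 11 (return 2): 82 + 2 = 84
  Event 12 (return 3): 84 + 3 = 87
  Event 13 (return 7): 87 + 7 = 94
Final: stock = 94, total_sold = 25

First zero at event 2.

Answer: 2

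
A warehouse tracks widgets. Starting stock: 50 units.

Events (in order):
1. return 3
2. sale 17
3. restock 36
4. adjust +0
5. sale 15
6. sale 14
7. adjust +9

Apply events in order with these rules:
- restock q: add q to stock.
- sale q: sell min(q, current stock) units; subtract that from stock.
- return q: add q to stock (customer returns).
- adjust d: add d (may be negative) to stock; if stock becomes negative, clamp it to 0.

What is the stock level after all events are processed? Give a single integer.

Answer: 52

Derivation:
Processing events:
Start: stock = 50
  Event 1 (return 3): 50 + 3 = 53
  Event 2 (sale 17): sell min(17,53)=17. stock: 53 - 17 = 36. total_sold = 17
  Event 3 (restock 36): 36 + 36 = 72
  Event 4 (adjust +0): 72 + 0 = 72
  Event 5 (sale 15): sell min(15,72)=15. stock: 72 - 15 = 57. total_sold = 32
  Event 6 (sale 14): sell min(14,57)=14. stock: 57 - 14 = 43. total_sold = 46
  Event 7 (adjust +9): 43 + 9 = 52
Final: stock = 52, total_sold = 46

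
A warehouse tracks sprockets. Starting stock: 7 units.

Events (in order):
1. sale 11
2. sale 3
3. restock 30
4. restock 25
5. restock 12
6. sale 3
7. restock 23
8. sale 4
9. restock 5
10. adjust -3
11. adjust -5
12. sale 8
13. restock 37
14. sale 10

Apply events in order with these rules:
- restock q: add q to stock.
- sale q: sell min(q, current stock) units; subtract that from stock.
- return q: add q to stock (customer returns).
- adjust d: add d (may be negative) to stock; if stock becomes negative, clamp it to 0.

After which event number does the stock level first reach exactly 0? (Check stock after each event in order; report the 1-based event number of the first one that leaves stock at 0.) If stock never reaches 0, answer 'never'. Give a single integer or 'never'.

Processing events:
Start: stock = 7
  Event 1 (sale 11): sell min(11,7)=7. stock: 7 - 7 = 0. total_sold = 7
  Event 2 (sale 3): sell min(3,0)=0. stock: 0 - 0 = 0. total_sold = 7
  Event 3 (restock 30): 0 + 30 = 30
  Event 4 (restock 25): 30 + 25 = 55
  Event 5 (restock 12): 55 + 12 = 67
  Event 6 (sale 3): sell min(3,67)=3. stock: 67 - 3 = 64. total_sold = 10
  Event 7 (restock 23): 64 + 23 = 87
  Event 8 (sale 4): sell min(4,87)=4. stock: 87 - 4 = 83. total_sold = 14
  Event 9 (restock 5): 83 + 5 = 88
  Event 10 (adjust -3): 88 + -3 = 85
  Event 11 (adjust -5): 85 + -5 = 80
  Event 12 (sale 8): sell min(8,80)=8. stock: 80 - 8 = 72. total_sold = 22
  Event 13 (restock 37): 72 + 37 = 109
  Event 14 (sale 10): sell min(10,109)=10. stock: 109 - 10 = 99. total_sold = 32
Final: stock = 99, total_sold = 32

First zero at event 1.

Answer: 1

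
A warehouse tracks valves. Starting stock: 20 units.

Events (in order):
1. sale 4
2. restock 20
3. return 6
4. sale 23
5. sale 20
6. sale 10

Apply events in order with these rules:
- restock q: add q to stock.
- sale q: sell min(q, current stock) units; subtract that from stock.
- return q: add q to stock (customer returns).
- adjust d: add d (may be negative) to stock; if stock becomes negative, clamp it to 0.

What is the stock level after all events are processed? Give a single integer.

Processing events:
Start: stock = 20
  Event 1 (sale 4): sell min(4,20)=4. stock: 20 - 4 = 16. total_sold = 4
  Event 2 (restock 20): 16 + 20 = 36
  Event 3 (return 6): 36 + 6 = 42
  Event 4 (sale 23): sell min(23,42)=23. stock: 42 - 23 = 19. total_sold = 27
  Event 5 (sale 20): sell min(20,19)=19. stock: 19 - 19 = 0. total_sold = 46
  Event 6 (sale 10): sell min(10,0)=0. stock: 0 - 0 = 0. total_sold = 46
Final: stock = 0, total_sold = 46

Answer: 0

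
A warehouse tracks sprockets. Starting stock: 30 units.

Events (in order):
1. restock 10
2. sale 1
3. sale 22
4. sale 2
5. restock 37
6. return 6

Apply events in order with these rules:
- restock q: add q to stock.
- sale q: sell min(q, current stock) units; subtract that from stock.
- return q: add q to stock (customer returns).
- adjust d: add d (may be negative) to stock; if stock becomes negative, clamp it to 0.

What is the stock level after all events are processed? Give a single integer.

Answer: 58

Derivation:
Processing events:
Start: stock = 30
  Event 1 (restock 10): 30 + 10 = 40
  Event 2 (sale 1): sell min(1,40)=1. stock: 40 - 1 = 39. total_sold = 1
  Event 3 (sale 22): sell min(22,39)=22. stock: 39 - 22 = 17. total_sold = 23
  Event 4 (sale 2): sell min(2,17)=2. stock: 17 - 2 = 15. total_sold = 25
  Event 5 (restock 37): 15 + 37 = 52
  Event 6 (return 6): 52 + 6 = 58
Final: stock = 58, total_sold = 25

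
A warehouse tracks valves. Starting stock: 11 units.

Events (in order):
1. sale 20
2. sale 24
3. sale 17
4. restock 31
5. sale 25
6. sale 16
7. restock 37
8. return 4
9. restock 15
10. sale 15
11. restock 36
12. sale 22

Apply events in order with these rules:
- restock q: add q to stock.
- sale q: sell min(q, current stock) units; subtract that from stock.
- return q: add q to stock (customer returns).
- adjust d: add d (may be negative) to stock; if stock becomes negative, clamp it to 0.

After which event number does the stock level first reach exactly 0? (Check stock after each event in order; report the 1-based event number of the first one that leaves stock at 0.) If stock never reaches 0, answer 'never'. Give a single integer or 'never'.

Processing events:
Start: stock = 11
  Event 1 (sale 20): sell min(20,11)=11. stock: 11 - 11 = 0. total_sold = 11
  Event 2 (sale 24): sell min(24,0)=0. stock: 0 - 0 = 0. total_sold = 11
  Event 3 (sale 17): sell min(17,0)=0. stock: 0 - 0 = 0. total_sold = 11
  Event 4 (restock 31): 0 + 31 = 31
  Event 5 (sale 25): sell min(25,31)=25. stock: 31 - 25 = 6. total_sold = 36
  Event 6 (sale 16): sell min(16,6)=6. stock: 6 - 6 = 0. total_sold = 42
  Event 7 (restock 37): 0 + 37 = 37
  Event 8 (return 4): 37 + 4 = 41
  Event 9 (restock 15): 41 + 15 = 56
  Event 10 (sale 15): sell min(15,56)=15. stock: 56 - 15 = 41. total_sold = 57
  Event 11 (restock 36): 41 + 36 = 77
  Event 12 (sale 22): sell min(22,77)=22. stock: 77 - 22 = 55. total_sold = 79
Final: stock = 55, total_sold = 79

First zero at event 1.

Answer: 1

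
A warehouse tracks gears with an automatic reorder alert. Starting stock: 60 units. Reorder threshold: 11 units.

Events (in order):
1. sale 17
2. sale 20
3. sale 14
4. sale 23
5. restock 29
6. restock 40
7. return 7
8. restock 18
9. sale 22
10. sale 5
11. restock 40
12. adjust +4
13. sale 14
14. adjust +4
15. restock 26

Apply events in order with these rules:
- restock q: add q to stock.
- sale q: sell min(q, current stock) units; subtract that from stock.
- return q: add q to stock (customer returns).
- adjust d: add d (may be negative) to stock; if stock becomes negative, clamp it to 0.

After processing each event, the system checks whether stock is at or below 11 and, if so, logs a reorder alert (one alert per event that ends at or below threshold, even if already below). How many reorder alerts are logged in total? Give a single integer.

Answer: 2

Derivation:
Processing events:
Start: stock = 60
  Event 1 (sale 17): sell min(17,60)=17. stock: 60 - 17 = 43. total_sold = 17
  Event 2 (sale 20): sell min(20,43)=20. stock: 43 - 20 = 23. total_sold = 37
  Event 3 (sale 14): sell min(14,23)=14. stock: 23 - 14 = 9. total_sold = 51
  Event 4 (sale 23): sell min(23,9)=9. stock: 9 - 9 = 0. total_sold = 60
  Event 5 (restock 29): 0 + 29 = 29
  Event 6 (restock 40): 29 + 40 = 69
  Event 7 (return 7): 69 + 7 = 76
  Event 8 (restock 18): 76 + 18 = 94
  Event 9 (sale 22): sell min(22,94)=22. stock: 94 - 22 = 72. total_sold = 82
  Event 10 (sale 5): sell min(5,72)=5. stock: 72 - 5 = 67. total_sold = 87
  Event 11 (restock 40): 67 + 40 = 107
  Event 12 (adjust +4): 107 + 4 = 111
  Event 13 (sale 14): sell min(14,111)=14. stock: 111 - 14 = 97. total_sold = 101
  Event 14 (adjust +4): 97 + 4 = 101
  Event 15 (restock 26): 101 + 26 = 127
Final: stock = 127, total_sold = 101

Checking against threshold 11:
  After event 1: stock=43 > 11
  After event 2: stock=23 > 11
  After event 3: stock=9 <= 11 -> ALERT
  After event 4: stock=0 <= 11 -> ALERT
  After event 5: stock=29 > 11
  After event 6: stock=69 > 11
  After event 7: stock=76 > 11
  After event 8: stock=94 > 11
  After event 9: stock=72 > 11
  After event 10: stock=67 > 11
  After event 11: stock=107 > 11
  After event 12: stock=111 > 11
  After event 13: stock=97 > 11
  After event 14: stock=101 > 11
  After event 15: stock=127 > 11
Alert events: [3, 4]. Count = 2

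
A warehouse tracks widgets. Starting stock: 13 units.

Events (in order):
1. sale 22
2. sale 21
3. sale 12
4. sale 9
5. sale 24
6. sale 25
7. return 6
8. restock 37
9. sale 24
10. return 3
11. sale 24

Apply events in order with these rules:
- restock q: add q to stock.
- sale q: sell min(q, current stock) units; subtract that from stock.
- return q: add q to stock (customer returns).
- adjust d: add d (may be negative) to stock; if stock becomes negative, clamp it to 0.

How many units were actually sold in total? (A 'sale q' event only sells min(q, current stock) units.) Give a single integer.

Answer: 59

Derivation:
Processing events:
Start: stock = 13
  Event 1 (sale 22): sell min(22,13)=13. stock: 13 - 13 = 0. total_sold = 13
  Event 2 (sale 21): sell min(21,0)=0. stock: 0 - 0 = 0. total_sold = 13
  Event 3 (sale 12): sell min(12,0)=0. stock: 0 - 0 = 0. total_sold = 13
  Event 4 (sale 9): sell min(9,0)=0. stock: 0 - 0 = 0. total_sold = 13
  Event 5 (sale 24): sell min(24,0)=0. stock: 0 - 0 = 0. total_sold = 13
  Event 6 (sale 25): sell min(25,0)=0. stock: 0 - 0 = 0. total_sold = 13
  Event 7 (return 6): 0 + 6 = 6
  Event 8 (restock 37): 6 + 37 = 43
  Event 9 (sale 24): sell min(24,43)=24. stock: 43 - 24 = 19. total_sold = 37
  Event 10 (return 3): 19 + 3 = 22
  Event 11 (sale 24): sell min(24,22)=22. stock: 22 - 22 = 0. total_sold = 59
Final: stock = 0, total_sold = 59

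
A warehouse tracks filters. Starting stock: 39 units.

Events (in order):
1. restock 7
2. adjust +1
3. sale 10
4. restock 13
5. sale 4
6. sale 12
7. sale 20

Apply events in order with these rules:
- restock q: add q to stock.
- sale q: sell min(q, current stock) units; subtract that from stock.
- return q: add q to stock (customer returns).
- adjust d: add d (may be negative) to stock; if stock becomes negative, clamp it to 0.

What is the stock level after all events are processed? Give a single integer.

Processing events:
Start: stock = 39
  Event 1 (restock 7): 39 + 7 = 46
  Event 2 (adjust +1): 46 + 1 = 47
  Event 3 (sale 10): sell min(10,47)=10. stock: 47 - 10 = 37. total_sold = 10
  Event 4 (restock 13): 37 + 13 = 50
  Event 5 (sale 4): sell min(4,50)=4. stock: 50 - 4 = 46. total_sold = 14
  Event 6 (sale 12): sell min(12,46)=12. stock: 46 - 12 = 34. total_sold = 26
  Event 7 (sale 20): sell min(20,34)=20. stock: 34 - 20 = 14. total_sold = 46
Final: stock = 14, total_sold = 46

Answer: 14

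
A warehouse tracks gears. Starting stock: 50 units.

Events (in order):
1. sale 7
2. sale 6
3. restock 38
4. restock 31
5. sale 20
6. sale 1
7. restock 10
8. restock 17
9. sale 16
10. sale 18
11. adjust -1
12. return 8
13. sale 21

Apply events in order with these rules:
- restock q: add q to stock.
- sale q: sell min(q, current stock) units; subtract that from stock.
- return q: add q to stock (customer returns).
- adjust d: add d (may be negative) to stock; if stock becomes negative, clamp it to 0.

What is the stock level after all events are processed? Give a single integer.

Processing events:
Start: stock = 50
  Event 1 (sale 7): sell min(7,50)=7. stock: 50 - 7 = 43. total_sold = 7
  Event 2 (sale 6): sell min(6,43)=6. stock: 43 - 6 = 37. total_sold = 13
  Event 3 (restock 38): 37 + 38 = 75
  Event 4 (restock 31): 75 + 31 = 106
  Event 5 (sale 20): sell min(20,106)=20. stock: 106 - 20 = 86. total_sold = 33
  Event 6 (sale 1): sell min(1,86)=1. stock: 86 - 1 = 85. total_sold = 34
  Event 7 (restock 10): 85 + 10 = 95
  Event 8 (restock 17): 95 + 17 = 112
  Event 9 (sale 16): sell min(16,112)=16. stock: 112 - 16 = 96. total_sold = 50
  Event 10 (sale 18): sell min(18,96)=18. stock: 96 - 18 = 78. total_sold = 68
  Event 11 (adjust -1): 78 + -1 = 77
  Event 12 (return 8): 77 + 8 = 85
  Event 13 (sale 21): sell min(21,85)=21. stock: 85 - 21 = 64. total_sold = 89
Final: stock = 64, total_sold = 89

Answer: 64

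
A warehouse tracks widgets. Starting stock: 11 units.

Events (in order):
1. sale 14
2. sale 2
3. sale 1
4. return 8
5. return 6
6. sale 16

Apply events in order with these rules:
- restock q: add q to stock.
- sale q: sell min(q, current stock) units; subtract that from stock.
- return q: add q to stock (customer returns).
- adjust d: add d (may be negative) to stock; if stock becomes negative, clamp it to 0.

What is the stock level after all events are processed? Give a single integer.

Answer: 0

Derivation:
Processing events:
Start: stock = 11
  Event 1 (sale 14): sell min(14,11)=11. stock: 11 - 11 = 0. total_sold = 11
  Event 2 (sale 2): sell min(2,0)=0. stock: 0 - 0 = 0. total_sold = 11
  Event 3 (sale 1): sell min(1,0)=0. stock: 0 - 0 = 0. total_sold = 11
  Event 4 (return 8): 0 + 8 = 8
  Event 5 (return 6): 8 + 6 = 14
  Event 6 (sale 16): sell min(16,14)=14. stock: 14 - 14 = 0. total_sold = 25
Final: stock = 0, total_sold = 25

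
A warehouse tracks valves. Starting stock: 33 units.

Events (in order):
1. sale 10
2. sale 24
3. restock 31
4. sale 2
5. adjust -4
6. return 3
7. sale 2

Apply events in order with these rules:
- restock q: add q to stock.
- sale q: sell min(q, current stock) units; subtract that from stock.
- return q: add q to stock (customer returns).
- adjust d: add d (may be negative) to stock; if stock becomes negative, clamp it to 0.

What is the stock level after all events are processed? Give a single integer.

Answer: 26

Derivation:
Processing events:
Start: stock = 33
  Event 1 (sale 10): sell min(10,33)=10. stock: 33 - 10 = 23. total_sold = 10
  Event 2 (sale 24): sell min(24,23)=23. stock: 23 - 23 = 0. total_sold = 33
  Event 3 (restock 31): 0 + 31 = 31
  Event 4 (sale 2): sell min(2,31)=2. stock: 31 - 2 = 29. total_sold = 35
  Event 5 (adjust -4): 29 + -4 = 25
  Event 6 (return 3): 25 + 3 = 28
  Event 7 (sale 2): sell min(2,28)=2. stock: 28 - 2 = 26. total_sold = 37
Final: stock = 26, total_sold = 37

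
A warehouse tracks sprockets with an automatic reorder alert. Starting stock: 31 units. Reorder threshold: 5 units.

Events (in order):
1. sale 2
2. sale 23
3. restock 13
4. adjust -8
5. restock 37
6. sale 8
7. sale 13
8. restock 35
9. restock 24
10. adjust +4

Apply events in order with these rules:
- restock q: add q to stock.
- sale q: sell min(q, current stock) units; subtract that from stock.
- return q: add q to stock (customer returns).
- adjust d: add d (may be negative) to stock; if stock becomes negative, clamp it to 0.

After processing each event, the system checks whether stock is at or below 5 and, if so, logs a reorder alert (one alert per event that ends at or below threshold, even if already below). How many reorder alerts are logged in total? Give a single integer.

Processing events:
Start: stock = 31
  Event 1 (sale 2): sell min(2,31)=2. stock: 31 - 2 = 29. total_sold = 2
  Event 2 (sale 23): sell min(23,29)=23. stock: 29 - 23 = 6. total_sold = 25
  Event 3 (restock 13): 6 + 13 = 19
  Event 4 (adjust -8): 19 + -8 = 11
  Event 5 (restock 37): 11 + 37 = 48
  Event 6 (sale 8): sell min(8,48)=8. stock: 48 - 8 = 40. total_sold = 33
  Event 7 (sale 13): sell min(13,40)=13. stock: 40 - 13 = 27. total_sold = 46
  Event 8 (restock 35): 27 + 35 = 62
  Event 9 (restock 24): 62 + 24 = 86
  Event 10 (adjust +4): 86 + 4 = 90
Final: stock = 90, total_sold = 46

Checking against threshold 5:
  After event 1: stock=29 > 5
  After event 2: stock=6 > 5
  After event 3: stock=19 > 5
  After event 4: stock=11 > 5
  After event 5: stock=48 > 5
  After event 6: stock=40 > 5
  After event 7: stock=27 > 5
  After event 8: stock=62 > 5
  After event 9: stock=86 > 5
  After event 10: stock=90 > 5
Alert events: []. Count = 0

Answer: 0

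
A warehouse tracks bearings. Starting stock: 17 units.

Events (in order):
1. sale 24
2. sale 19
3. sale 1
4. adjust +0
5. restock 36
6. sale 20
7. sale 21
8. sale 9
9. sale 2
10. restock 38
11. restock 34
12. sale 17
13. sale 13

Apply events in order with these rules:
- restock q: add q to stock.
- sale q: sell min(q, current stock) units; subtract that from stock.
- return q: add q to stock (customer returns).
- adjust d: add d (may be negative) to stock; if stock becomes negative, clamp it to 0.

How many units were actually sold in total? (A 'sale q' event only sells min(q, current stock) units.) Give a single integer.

Processing events:
Start: stock = 17
  Event 1 (sale 24): sell min(24,17)=17. stock: 17 - 17 = 0. total_sold = 17
  Event 2 (sale 19): sell min(19,0)=0. stock: 0 - 0 = 0. total_sold = 17
  Event 3 (sale 1): sell min(1,0)=0. stock: 0 - 0 = 0. total_sold = 17
  Event 4 (adjust +0): 0 + 0 = 0
  Event 5 (restock 36): 0 + 36 = 36
  Event 6 (sale 20): sell min(20,36)=20. stock: 36 - 20 = 16. total_sold = 37
  Event 7 (sale 21): sell min(21,16)=16. stock: 16 - 16 = 0. total_sold = 53
  Event 8 (sale 9): sell min(9,0)=0. stock: 0 - 0 = 0. total_sold = 53
  Event 9 (sale 2): sell min(2,0)=0. stock: 0 - 0 = 0. total_sold = 53
  Event 10 (restock 38): 0 + 38 = 38
  Event 11 (restock 34): 38 + 34 = 72
  Event 12 (sale 17): sell min(17,72)=17. stock: 72 - 17 = 55. total_sold = 70
  Event 13 (sale 13): sell min(13,55)=13. stock: 55 - 13 = 42. total_sold = 83
Final: stock = 42, total_sold = 83

Answer: 83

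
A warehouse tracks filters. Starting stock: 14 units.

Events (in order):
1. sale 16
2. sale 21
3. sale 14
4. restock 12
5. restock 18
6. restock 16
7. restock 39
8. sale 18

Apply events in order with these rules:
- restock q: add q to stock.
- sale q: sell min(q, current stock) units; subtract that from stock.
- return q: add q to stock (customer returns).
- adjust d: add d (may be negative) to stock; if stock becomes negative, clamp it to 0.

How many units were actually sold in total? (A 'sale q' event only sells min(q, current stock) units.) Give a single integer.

Answer: 32

Derivation:
Processing events:
Start: stock = 14
  Event 1 (sale 16): sell min(16,14)=14. stock: 14 - 14 = 0. total_sold = 14
  Event 2 (sale 21): sell min(21,0)=0. stock: 0 - 0 = 0. total_sold = 14
  Event 3 (sale 14): sell min(14,0)=0. stock: 0 - 0 = 0. total_sold = 14
  Event 4 (restock 12): 0 + 12 = 12
  Event 5 (restock 18): 12 + 18 = 30
  Event 6 (restock 16): 30 + 16 = 46
  Event 7 (restock 39): 46 + 39 = 85
  Event 8 (sale 18): sell min(18,85)=18. stock: 85 - 18 = 67. total_sold = 32
Final: stock = 67, total_sold = 32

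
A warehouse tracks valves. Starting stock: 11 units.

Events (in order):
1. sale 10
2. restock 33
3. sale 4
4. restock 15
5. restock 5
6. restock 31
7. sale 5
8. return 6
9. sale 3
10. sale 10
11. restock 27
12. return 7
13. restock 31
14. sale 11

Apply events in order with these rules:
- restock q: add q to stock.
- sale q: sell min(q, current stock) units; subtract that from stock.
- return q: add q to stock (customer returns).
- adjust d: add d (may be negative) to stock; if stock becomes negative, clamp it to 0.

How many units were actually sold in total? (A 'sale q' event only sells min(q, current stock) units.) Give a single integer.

Processing events:
Start: stock = 11
  Event 1 (sale 10): sell min(10,11)=10. stock: 11 - 10 = 1. total_sold = 10
  Event 2 (restock 33): 1 + 33 = 34
  Event 3 (sale 4): sell min(4,34)=4. stock: 34 - 4 = 30. total_sold = 14
  Event 4 (restock 15): 30 + 15 = 45
  Event 5 (restock 5): 45 + 5 = 50
  Event 6 (restock 31): 50 + 31 = 81
  Event 7 (sale 5): sell min(5,81)=5. stock: 81 - 5 = 76. total_sold = 19
  Event 8 (return 6): 76 + 6 = 82
  Event 9 (sale 3): sell min(3,82)=3. stock: 82 - 3 = 79. total_sold = 22
  Event 10 (sale 10): sell min(10,79)=10. stock: 79 - 10 = 69. total_sold = 32
  Event 11 (restock 27): 69 + 27 = 96
  Event 12 (return 7): 96 + 7 = 103
  Event 13 (restock 31): 103 + 31 = 134
  Event 14 (sale 11): sell min(11,134)=11. stock: 134 - 11 = 123. total_sold = 43
Final: stock = 123, total_sold = 43

Answer: 43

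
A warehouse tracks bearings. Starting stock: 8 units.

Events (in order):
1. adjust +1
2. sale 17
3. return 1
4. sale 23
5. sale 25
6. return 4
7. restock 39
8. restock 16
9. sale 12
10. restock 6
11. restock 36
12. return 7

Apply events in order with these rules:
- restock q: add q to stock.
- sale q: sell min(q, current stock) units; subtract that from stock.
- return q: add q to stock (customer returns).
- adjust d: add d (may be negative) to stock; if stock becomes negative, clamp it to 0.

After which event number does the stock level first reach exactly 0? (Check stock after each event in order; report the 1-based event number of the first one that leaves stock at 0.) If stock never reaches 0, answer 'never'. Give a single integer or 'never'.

Answer: 2

Derivation:
Processing events:
Start: stock = 8
  Event 1 (adjust +1): 8 + 1 = 9
  Event 2 (sale 17): sell min(17,9)=9. stock: 9 - 9 = 0. total_sold = 9
  Event 3 (return 1): 0 + 1 = 1
  Event 4 (sale 23): sell min(23,1)=1. stock: 1 - 1 = 0. total_sold = 10
  Event 5 (sale 25): sell min(25,0)=0. stock: 0 - 0 = 0. total_sold = 10
  Event 6 (return 4): 0 + 4 = 4
  Event 7 (restock 39): 4 + 39 = 43
  Event 8 (restock 16): 43 + 16 = 59
  Event 9 (sale 12): sell min(12,59)=12. stock: 59 - 12 = 47. total_sold = 22
  Event 10 (restock 6): 47 + 6 = 53
  Event 11 (restock 36): 53 + 36 = 89
  Event 12 (return 7): 89 + 7 = 96
Final: stock = 96, total_sold = 22

First zero at event 2.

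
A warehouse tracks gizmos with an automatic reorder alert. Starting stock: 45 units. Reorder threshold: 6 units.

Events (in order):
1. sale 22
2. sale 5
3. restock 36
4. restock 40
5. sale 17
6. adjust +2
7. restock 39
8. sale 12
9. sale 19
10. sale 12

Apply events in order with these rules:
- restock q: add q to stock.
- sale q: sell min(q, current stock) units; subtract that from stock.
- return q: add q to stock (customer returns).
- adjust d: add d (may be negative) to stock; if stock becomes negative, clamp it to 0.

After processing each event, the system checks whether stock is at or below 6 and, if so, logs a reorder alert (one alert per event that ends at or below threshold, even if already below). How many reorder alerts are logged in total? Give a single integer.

Processing events:
Start: stock = 45
  Event 1 (sale 22): sell min(22,45)=22. stock: 45 - 22 = 23. total_sold = 22
  Event 2 (sale 5): sell min(5,23)=5. stock: 23 - 5 = 18. total_sold = 27
  Event 3 (restock 36): 18 + 36 = 54
  Event 4 (restock 40): 54 + 40 = 94
  Event 5 (sale 17): sell min(17,94)=17. stock: 94 - 17 = 77. total_sold = 44
  Event 6 (adjust +2): 77 + 2 = 79
  Event 7 (restock 39): 79 + 39 = 118
  Event 8 (sale 12): sell min(12,118)=12. stock: 118 - 12 = 106. total_sold = 56
  Event 9 (sale 19): sell min(19,106)=19. stock: 106 - 19 = 87. total_sold = 75
  Event 10 (sale 12): sell min(12,87)=12. stock: 87 - 12 = 75. total_sold = 87
Final: stock = 75, total_sold = 87

Checking against threshold 6:
  After event 1: stock=23 > 6
  After event 2: stock=18 > 6
  After event 3: stock=54 > 6
  After event 4: stock=94 > 6
  After event 5: stock=77 > 6
  After event 6: stock=79 > 6
  After event 7: stock=118 > 6
  After event 8: stock=106 > 6
  After event 9: stock=87 > 6
  After event 10: stock=75 > 6
Alert events: []. Count = 0

Answer: 0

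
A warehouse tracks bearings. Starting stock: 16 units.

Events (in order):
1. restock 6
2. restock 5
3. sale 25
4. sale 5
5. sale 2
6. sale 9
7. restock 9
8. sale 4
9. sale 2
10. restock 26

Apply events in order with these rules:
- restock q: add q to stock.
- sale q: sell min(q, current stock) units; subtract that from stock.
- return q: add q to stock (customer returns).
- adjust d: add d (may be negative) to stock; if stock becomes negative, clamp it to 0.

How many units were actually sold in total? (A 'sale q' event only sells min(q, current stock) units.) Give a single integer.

Processing events:
Start: stock = 16
  Event 1 (restock 6): 16 + 6 = 22
  Event 2 (restock 5): 22 + 5 = 27
  Event 3 (sale 25): sell min(25,27)=25. stock: 27 - 25 = 2. total_sold = 25
  Event 4 (sale 5): sell min(5,2)=2. stock: 2 - 2 = 0. total_sold = 27
  Event 5 (sale 2): sell min(2,0)=0. stock: 0 - 0 = 0. total_sold = 27
  Event 6 (sale 9): sell min(9,0)=0. stock: 0 - 0 = 0. total_sold = 27
  Event 7 (restock 9): 0 + 9 = 9
  Event 8 (sale 4): sell min(4,9)=4. stock: 9 - 4 = 5. total_sold = 31
  Event 9 (sale 2): sell min(2,5)=2. stock: 5 - 2 = 3. total_sold = 33
  Event 10 (restock 26): 3 + 26 = 29
Final: stock = 29, total_sold = 33

Answer: 33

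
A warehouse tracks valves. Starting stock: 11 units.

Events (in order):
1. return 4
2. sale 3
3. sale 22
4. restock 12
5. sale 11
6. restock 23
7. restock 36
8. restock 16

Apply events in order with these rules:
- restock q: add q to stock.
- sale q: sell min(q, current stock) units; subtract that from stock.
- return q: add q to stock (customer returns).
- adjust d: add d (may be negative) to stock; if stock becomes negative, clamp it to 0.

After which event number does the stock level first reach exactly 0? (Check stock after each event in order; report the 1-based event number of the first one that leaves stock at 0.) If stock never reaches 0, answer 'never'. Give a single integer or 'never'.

Answer: 3

Derivation:
Processing events:
Start: stock = 11
  Event 1 (return 4): 11 + 4 = 15
  Event 2 (sale 3): sell min(3,15)=3. stock: 15 - 3 = 12. total_sold = 3
  Event 3 (sale 22): sell min(22,12)=12. stock: 12 - 12 = 0. total_sold = 15
  Event 4 (restock 12): 0 + 12 = 12
  Event 5 (sale 11): sell min(11,12)=11. stock: 12 - 11 = 1. total_sold = 26
  Event 6 (restock 23): 1 + 23 = 24
  Event 7 (restock 36): 24 + 36 = 60
  Event 8 (restock 16): 60 + 16 = 76
Final: stock = 76, total_sold = 26

First zero at event 3.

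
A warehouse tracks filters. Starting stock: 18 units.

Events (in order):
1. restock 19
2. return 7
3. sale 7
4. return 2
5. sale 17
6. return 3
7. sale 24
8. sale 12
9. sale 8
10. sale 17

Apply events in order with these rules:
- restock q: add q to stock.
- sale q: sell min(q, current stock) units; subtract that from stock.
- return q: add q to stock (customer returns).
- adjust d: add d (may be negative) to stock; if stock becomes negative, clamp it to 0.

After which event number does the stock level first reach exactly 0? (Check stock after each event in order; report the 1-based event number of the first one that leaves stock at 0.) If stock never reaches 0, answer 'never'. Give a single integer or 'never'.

Answer: 8

Derivation:
Processing events:
Start: stock = 18
  Event 1 (restock 19): 18 + 19 = 37
  Event 2 (return 7): 37 + 7 = 44
  Event 3 (sale 7): sell min(7,44)=7. stock: 44 - 7 = 37. total_sold = 7
  Event 4 (return 2): 37 + 2 = 39
  Event 5 (sale 17): sell min(17,39)=17. stock: 39 - 17 = 22. total_sold = 24
  Event 6 (return 3): 22 + 3 = 25
  Event 7 (sale 24): sell min(24,25)=24. stock: 25 - 24 = 1. total_sold = 48
  Event 8 (sale 12): sell min(12,1)=1. stock: 1 - 1 = 0. total_sold = 49
  Event 9 (sale 8): sell min(8,0)=0. stock: 0 - 0 = 0. total_sold = 49
  Event 10 (sale 17): sell min(17,0)=0. stock: 0 - 0 = 0. total_sold = 49
Final: stock = 0, total_sold = 49

First zero at event 8.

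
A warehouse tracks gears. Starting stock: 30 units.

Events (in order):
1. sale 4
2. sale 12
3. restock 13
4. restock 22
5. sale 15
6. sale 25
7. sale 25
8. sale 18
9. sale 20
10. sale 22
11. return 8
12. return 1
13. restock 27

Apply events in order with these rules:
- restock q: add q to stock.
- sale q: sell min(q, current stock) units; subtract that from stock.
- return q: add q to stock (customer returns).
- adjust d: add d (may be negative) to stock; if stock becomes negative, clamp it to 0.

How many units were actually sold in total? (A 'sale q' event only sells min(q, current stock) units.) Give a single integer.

Answer: 65

Derivation:
Processing events:
Start: stock = 30
  Event 1 (sale 4): sell min(4,30)=4. stock: 30 - 4 = 26. total_sold = 4
  Event 2 (sale 12): sell min(12,26)=12. stock: 26 - 12 = 14. total_sold = 16
  Event 3 (restock 13): 14 + 13 = 27
  Event 4 (restock 22): 27 + 22 = 49
  Event 5 (sale 15): sell min(15,49)=15. stock: 49 - 15 = 34. total_sold = 31
  Event 6 (sale 25): sell min(25,34)=25. stock: 34 - 25 = 9. total_sold = 56
  Event 7 (sale 25): sell min(25,9)=9. stock: 9 - 9 = 0. total_sold = 65
  Event 8 (sale 18): sell min(18,0)=0. stock: 0 - 0 = 0. total_sold = 65
  Event 9 (sale 20): sell min(20,0)=0. stock: 0 - 0 = 0. total_sold = 65
  Event 10 (sale 22): sell min(22,0)=0. stock: 0 - 0 = 0. total_sold = 65
  Event 11 (return 8): 0 + 8 = 8
  Event 12 (return 1): 8 + 1 = 9
  Event 13 (restock 27): 9 + 27 = 36
Final: stock = 36, total_sold = 65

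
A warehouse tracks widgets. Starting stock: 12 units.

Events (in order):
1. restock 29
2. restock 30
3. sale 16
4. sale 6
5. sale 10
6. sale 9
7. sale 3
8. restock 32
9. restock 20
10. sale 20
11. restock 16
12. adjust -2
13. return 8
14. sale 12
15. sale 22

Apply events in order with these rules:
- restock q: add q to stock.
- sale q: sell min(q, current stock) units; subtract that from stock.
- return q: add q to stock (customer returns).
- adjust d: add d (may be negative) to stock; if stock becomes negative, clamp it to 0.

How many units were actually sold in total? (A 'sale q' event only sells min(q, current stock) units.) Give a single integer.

Processing events:
Start: stock = 12
  Event 1 (restock 29): 12 + 29 = 41
  Event 2 (restock 30): 41 + 30 = 71
  Event 3 (sale 16): sell min(16,71)=16. stock: 71 - 16 = 55. total_sold = 16
  Event 4 (sale 6): sell min(6,55)=6. stock: 55 - 6 = 49. total_sold = 22
  Event 5 (sale 10): sell min(10,49)=10. stock: 49 - 10 = 39. total_sold = 32
  Event 6 (sale 9): sell min(9,39)=9. stock: 39 - 9 = 30. total_sold = 41
  Event 7 (sale 3): sell min(3,30)=3. stock: 30 - 3 = 27. total_sold = 44
  Event 8 (restock 32): 27 + 32 = 59
  Event 9 (restock 20): 59 + 20 = 79
  Event 10 (sale 20): sell min(20,79)=20. stock: 79 - 20 = 59. total_sold = 64
  Event 11 (restock 16): 59 + 16 = 75
  Event 12 (adjust -2): 75 + -2 = 73
  Event 13 (return 8): 73 + 8 = 81
  Event 14 (sale 12): sell min(12,81)=12. stock: 81 - 12 = 69. total_sold = 76
  Event 15 (sale 22): sell min(22,69)=22. stock: 69 - 22 = 47. total_sold = 98
Final: stock = 47, total_sold = 98

Answer: 98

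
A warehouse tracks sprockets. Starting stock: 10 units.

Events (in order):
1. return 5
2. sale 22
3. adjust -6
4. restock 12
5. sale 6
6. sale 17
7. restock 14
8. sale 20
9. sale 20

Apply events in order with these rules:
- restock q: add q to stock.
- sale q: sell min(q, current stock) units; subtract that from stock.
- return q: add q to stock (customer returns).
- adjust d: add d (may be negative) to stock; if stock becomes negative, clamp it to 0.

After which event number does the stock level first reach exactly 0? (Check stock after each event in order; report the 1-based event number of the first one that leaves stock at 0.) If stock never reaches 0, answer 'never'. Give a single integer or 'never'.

Answer: 2

Derivation:
Processing events:
Start: stock = 10
  Event 1 (return 5): 10 + 5 = 15
  Event 2 (sale 22): sell min(22,15)=15. stock: 15 - 15 = 0. total_sold = 15
  Event 3 (adjust -6): 0 + -6 = 0 (clamped to 0)
  Event 4 (restock 12): 0 + 12 = 12
  Event 5 (sale 6): sell min(6,12)=6. stock: 12 - 6 = 6. total_sold = 21
  Event 6 (sale 17): sell min(17,6)=6. stock: 6 - 6 = 0. total_sold = 27
  Event 7 (restock 14): 0 + 14 = 14
  Event 8 (sale 20): sell min(20,14)=14. stock: 14 - 14 = 0. total_sold = 41
  Event 9 (sale 20): sell min(20,0)=0. stock: 0 - 0 = 0. total_sold = 41
Final: stock = 0, total_sold = 41

First zero at event 2.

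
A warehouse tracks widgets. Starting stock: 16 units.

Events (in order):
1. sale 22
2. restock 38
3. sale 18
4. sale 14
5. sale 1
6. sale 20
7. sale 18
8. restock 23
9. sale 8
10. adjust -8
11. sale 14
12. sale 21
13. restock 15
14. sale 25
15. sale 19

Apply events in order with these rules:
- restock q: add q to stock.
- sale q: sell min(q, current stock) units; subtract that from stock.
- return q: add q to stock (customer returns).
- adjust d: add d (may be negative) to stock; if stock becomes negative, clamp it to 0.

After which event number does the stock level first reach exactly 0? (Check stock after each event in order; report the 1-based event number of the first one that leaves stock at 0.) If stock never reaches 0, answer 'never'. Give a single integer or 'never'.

Processing events:
Start: stock = 16
  Event 1 (sale 22): sell min(22,16)=16. stock: 16 - 16 = 0. total_sold = 16
  Event 2 (restock 38): 0 + 38 = 38
  Event 3 (sale 18): sell min(18,38)=18. stock: 38 - 18 = 20. total_sold = 34
  Event 4 (sale 14): sell min(14,20)=14. stock: 20 - 14 = 6. total_sold = 48
  Event 5 (sale 1): sell min(1,6)=1. stock: 6 - 1 = 5. total_sold = 49
  Event 6 (sale 20): sell min(20,5)=5. stock: 5 - 5 = 0. total_sold = 54
  Event 7 (sale 18): sell min(18,0)=0. stock: 0 - 0 = 0. total_sold = 54
  Event 8 (restock 23): 0 + 23 = 23
  Event 9 (sale 8): sell min(8,23)=8. stock: 23 - 8 = 15. total_sold = 62
  Event 10 (adjust -8): 15 + -8 = 7
  Event 11 (sale 14): sell min(14,7)=7. stock: 7 - 7 = 0. total_sold = 69
  Event 12 (sale 21): sell min(21,0)=0. stock: 0 - 0 = 0. total_sold = 69
  Event 13 (restock 15): 0 + 15 = 15
  Event 14 (sale 25): sell min(25,15)=15. stock: 15 - 15 = 0. total_sold = 84
  Event 15 (sale 19): sell min(19,0)=0. stock: 0 - 0 = 0. total_sold = 84
Final: stock = 0, total_sold = 84

First zero at event 1.

Answer: 1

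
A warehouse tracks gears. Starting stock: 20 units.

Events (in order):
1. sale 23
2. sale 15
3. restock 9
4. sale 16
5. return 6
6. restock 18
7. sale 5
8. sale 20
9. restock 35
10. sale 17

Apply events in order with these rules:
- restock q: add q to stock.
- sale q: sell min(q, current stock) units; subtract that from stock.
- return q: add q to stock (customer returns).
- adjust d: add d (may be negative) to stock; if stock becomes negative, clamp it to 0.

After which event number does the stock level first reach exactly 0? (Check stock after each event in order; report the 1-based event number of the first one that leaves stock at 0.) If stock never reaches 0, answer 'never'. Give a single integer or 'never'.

Answer: 1

Derivation:
Processing events:
Start: stock = 20
  Event 1 (sale 23): sell min(23,20)=20. stock: 20 - 20 = 0. total_sold = 20
  Event 2 (sale 15): sell min(15,0)=0. stock: 0 - 0 = 0. total_sold = 20
  Event 3 (restock 9): 0 + 9 = 9
  Event 4 (sale 16): sell min(16,9)=9. stock: 9 - 9 = 0. total_sold = 29
  Event 5 (return 6): 0 + 6 = 6
  Event 6 (restock 18): 6 + 18 = 24
  Event 7 (sale 5): sell min(5,24)=5. stock: 24 - 5 = 19. total_sold = 34
  Event 8 (sale 20): sell min(20,19)=19. stock: 19 - 19 = 0. total_sold = 53
  Event 9 (restock 35): 0 + 35 = 35
  Event 10 (sale 17): sell min(17,35)=17. stock: 35 - 17 = 18. total_sold = 70
Final: stock = 18, total_sold = 70

First zero at event 1.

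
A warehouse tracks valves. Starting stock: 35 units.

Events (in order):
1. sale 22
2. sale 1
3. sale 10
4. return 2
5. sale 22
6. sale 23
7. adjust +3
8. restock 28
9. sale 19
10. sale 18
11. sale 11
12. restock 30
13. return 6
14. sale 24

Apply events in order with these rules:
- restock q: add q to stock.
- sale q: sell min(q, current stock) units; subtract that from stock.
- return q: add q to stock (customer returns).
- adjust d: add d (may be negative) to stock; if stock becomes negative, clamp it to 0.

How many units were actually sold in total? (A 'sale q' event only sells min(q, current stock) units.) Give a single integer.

Answer: 92

Derivation:
Processing events:
Start: stock = 35
  Event 1 (sale 22): sell min(22,35)=22. stock: 35 - 22 = 13. total_sold = 22
  Event 2 (sale 1): sell min(1,13)=1. stock: 13 - 1 = 12. total_sold = 23
  Event 3 (sale 10): sell min(10,12)=10. stock: 12 - 10 = 2. total_sold = 33
  Event 4 (return 2): 2 + 2 = 4
  Event 5 (sale 22): sell min(22,4)=4. stock: 4 - 4 = 0. total_sold = 37
  Event 6 (sale 23): sell min(23,0)=0. stock: 0 - 0 = 0. total_sold = 37
  Event 7 (adjust +3): 0 + 3 = 3
  Event 8 (restock 28): 3 + 28 = 31
  Event 9 (sale 19): sell min(19,31)=19. stock: 31 - 19 = 12. total_sold = 56
  Event 10 (sale 18): sell min(18,12)=12. stock: 12 - 12 = 0. total_sold = 68
  Event 11 (sale 11): sell min(11,0)=0. stock: 0 - 0 = 0. total_sold = 68
  Event 12 (restock 30): 0 + 30 = 30
  Event 13 (return 6): 30 + 6 = 36
  Event 14 (sale 24): sell min(24,36)=24. stock: 36 - 24 = 12. total_sold = 92
Final: stock = 12, total_sold = 92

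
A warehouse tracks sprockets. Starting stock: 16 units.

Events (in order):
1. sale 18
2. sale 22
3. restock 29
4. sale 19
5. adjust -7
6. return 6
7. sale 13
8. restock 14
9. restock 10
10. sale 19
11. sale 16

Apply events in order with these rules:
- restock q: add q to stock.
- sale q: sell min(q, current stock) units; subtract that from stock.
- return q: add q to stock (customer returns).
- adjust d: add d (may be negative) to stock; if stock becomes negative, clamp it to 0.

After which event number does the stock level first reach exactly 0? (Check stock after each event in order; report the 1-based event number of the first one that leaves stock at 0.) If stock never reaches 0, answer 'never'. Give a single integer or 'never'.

Processing events:
Start: stock = 16
  Event 1 (sale 18): sell min(18,16)=16. stock: 16 - 16 = 0. total_sold = 16
  Event 2 (sale 22): sell min(22,0)=0. stock: 0 - 0 = 0. total_sold = 16
  Event 3 (restock 29): 0 + 29 = 29
  Event 4 (sale 19): sell min(19,29)=19. stock: 29 - 19 = 10. total_sold = 35
  Event 5 (adjust -7): 10 + -7 = 3
  Event 6 (return 6): 3 + 6 = 9
  Event 7 (sale 13): sell min(13,9)=9. stock: 9 - 9 = 0. total_sold = 44
  Event 8 (restock 14): 0 + 14 = 14
  Event 9 (restock 10): 14 + 10 = 24
  Event 10 (sale 19): sell min(19,24)=19. stock: 24 - 19 = 5. total_sold = 63
  Event 11 (sale 16): sell min(16,5)=5. stock: 5 - 5 = 0. total_sold = 68
Final: stock = 0, total_sold = 68

First zero at event 1.

Answer: 1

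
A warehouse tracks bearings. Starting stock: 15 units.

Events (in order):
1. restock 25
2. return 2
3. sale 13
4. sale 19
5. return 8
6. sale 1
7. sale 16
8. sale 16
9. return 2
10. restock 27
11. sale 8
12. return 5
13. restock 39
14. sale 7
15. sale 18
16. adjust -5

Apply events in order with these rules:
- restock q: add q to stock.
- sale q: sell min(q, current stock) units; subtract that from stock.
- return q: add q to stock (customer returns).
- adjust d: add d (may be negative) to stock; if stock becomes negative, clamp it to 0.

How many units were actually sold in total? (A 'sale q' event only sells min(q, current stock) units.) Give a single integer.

Answer: 83

Derivation:
Processing events:
Start: stock = 15
  Event 1 (restock 25): 15 + 25 = 40
  Event 2 (return 2): 40 + 2 = 42
  Event 3 (sale 13): sell min(13,42)=13. stock: 42 - 13 = 29. total_sold = 13
  Event 4 (sale 19): sell min(19,29)=19. stock: 29 - 19 = 10. total_sold = 32
  Event 5 (return 8): 10 + 8 = 18
  Event 6 (sale 1): sell min(1,18)=1. stock: 18 - 1 = 17. total_sold = 33
  Event 7 (sale 16): sell min(16,17)=16. stock: 17 - 16 = 1. total_sold = 49
  Event 8 (sale 16): sell min(16,1)=1. stock: 1 - 1 = 0. total_sold = 50
  Event 9 (return 2): 0 + 2 = 2
  Event 10 (restock 27): 2 + 27 = 29
  Event 11 (sale 8): sell min(8,29)=8. stock: 29 - 8 = 21. total_sold = 58
  Event 12 (return 5): 21 + 5 = 26
  Event 13 (restock 39): 26 + 39 = 65
  Event 14 (sale 7): sell min(7,65)=7. stock: 65 - 7 = 58. total_sold = 65
  Event 15 (sale 18): sell min(18,58)=18. stock: 58 - 18 = 40. total_sold = 83
  Event 16 (adjust -5): 40 + -5 = 35
Final: stock = 35, total_sold = 83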